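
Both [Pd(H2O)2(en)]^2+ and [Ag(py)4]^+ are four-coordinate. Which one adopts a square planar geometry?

[Pd(H2O)2(en)]^2+

For [Pd(H2O)2(en)]^2+: Summing ligand charges against the +2 overall charge gives an oxidation state of +2 for palladium. Pd sits in group 10, so the d-electron count is 10 − 2 = 8. A 4d d⁸ ion has a large crystal-field splitting; square planar leaves the high-energy d_{x²−y²} orbital empty and maximises CFSE. → square planar.
For [Ag(py)4]^+: Pyridine is neutral; balancing the +1 overall charge requires Ag(I). Group 11 minus oxidation state 1 gives a d¹⁰ configuration. A d¹⁰ ion has no crystal-field stabilisation preference between square planar and tetrahedral, so four ligands adopt the sterically favoured tetrahedral geometry. → tetrahedral.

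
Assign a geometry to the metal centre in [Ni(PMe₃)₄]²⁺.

Summing ligand charges against the +2 overall charge gives an oxidation state of +2 for nickel.
Group 10 minus oxidation state 2 gives a d⁸ configuration.
Coordination number: 4.
Trimethylphosphine is a strong-field ligand (high in the spectrochemical series).
A 3d d⁸ ion with strong-field ligands gains enough CFSE to favour square planar over tetrahedral.

square planar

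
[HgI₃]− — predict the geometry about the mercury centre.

trigonal planar

Ligand charges: each iodide is −1. With an overall charge of −1 the mercury centre must be in the +2 oxidation state.
Mercury is a group-12 element; Hg(II) is therefore d¹⁰.
With 3 monodentate ligands the coordination number is 3.
Three ligands around a d¹⁰ centre minimise repulsion in a trigonal-planar arrangement.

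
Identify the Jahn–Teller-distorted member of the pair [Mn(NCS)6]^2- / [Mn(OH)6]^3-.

[Mn(NCS)6]^2-: Summing ligand charges against the −2 overall charge gives an oxidation state of +4 for manganese. Mn sits in group 7, so the d-electron count is 7 − 4 = 3. The d³ configuration leaves the e_g set evenly filled (or empty) — no strong Jahn–Teller driving force.
[Mn(OH)6]^3-: Ligand charges: each hydroxide is −1. With an overall charge of −3 the manganese centre must be in the +3 oxidation state. Mn sits in group 7, so the d-electron count is 7 − 3 = 4. Hydroxide is a weak-field ligand for a first-row metal, so the complex is high-spin. The t₂g³e_g¹ (high-spin) configuration has an unevenly filled e_g set; the Jahn–Teller theorem predicts a tetragonal distortion (typically axial elongation) to lift the degeneracy.

[Mn(OH)6]^3-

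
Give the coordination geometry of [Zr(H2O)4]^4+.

Water is neutral; balancing the +4 overall charge requires Zr(IV).
Zr sits in group 4, so the d-electron count is 4 − 4 = 0.
Coordination number: 4.
A d⁰ ion has no crystal-field stabilisation preference between square planar and tetrahedral, so four ligands adopt the sterically favoured tetrahedral geometry.

tetrahedral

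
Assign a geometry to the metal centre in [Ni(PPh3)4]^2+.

Triphenylphosphine is neutral; balancing the +2 overall charge requires Ni(II).
Group 10 minus oxidation state 2 gives a d⁸ configuration.
Coordination number: 4.
Triphenylphosphine is a strong-field ligand (high in the spectrochemical series).
A 3d d⁸ ion with strong-field ligands gains enough CFSE to favour square planar over tetrahedral.

square planar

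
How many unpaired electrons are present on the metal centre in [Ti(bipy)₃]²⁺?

2

Ligand charges: 2,2′-bipyridine is neutral. With an overall charge of +2 the titanium centre must be in the +2 oxidation state.
Group 4 minus oxidation state 2 gives a d² configuration.
Counting donor atoms: 3×2,2′-bipyridine (bidentate) → 6 donors. Coordination number = 6.
In an octahedral field the d² configuration is t₂g²e_g⁰ (only one arrangement possible), giving 2 unpaired electrons.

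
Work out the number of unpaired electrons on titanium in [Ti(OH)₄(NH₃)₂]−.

1

Ligand charges: each hydroxide is −1; ammonia is neutral. With an overall charge of −1 the titanium centre must be in the +3 oxidation state.
Titanium is a group-4 element; Ti(III) is therefore d¹.
In an octahedral field the d¹ configuration is t₂g¹e_g⁰ (only one arrangement possible), giving 1 unpaired electron.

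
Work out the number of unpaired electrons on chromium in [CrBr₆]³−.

Each bromide is −1; balancing the −3 overall charge requires Cr(III).
Group 6 minus oxidation state 3 gives a d³ configuration.
In an octahedral field the d³ configuration is t₂g³e_g⁰ (only one arrangement possible), giving 3 unpaired electrons.

3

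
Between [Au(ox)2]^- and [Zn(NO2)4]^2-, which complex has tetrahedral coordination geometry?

[Zn(NO2)4]^2-

For [Au(ox)2]^-: Summing ligand charges against the −1 overall charge gives an oxidation state of +3 for gold. Group 11 minus oxidation state 3 gives a d⁸ configuration. A 5d d⁸ ion has a large crystal-field splitting; square planar leaves the high-energy d_{x²−y²} orbital empty and maximises CFSE. → square planar.
For [Zn(NO2)4]^2-: Summing ligand charges against the −2 overall charge gives an oxidation state of +2 for zinc. Zn sits in group 12, so the d-electron count is 12 − 2 = 10. A d¹⁰ ion has no crystal-field stabilisation preference between square planar and tetrahedral, so four ligands adopt the sterically favoured tetrahedral geometry. → tetrahedral.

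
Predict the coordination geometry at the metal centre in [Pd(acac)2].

Ligand charges: each acetylacetonate is −1. With an overall charge of 0 the palladium centre must be in the +2 oxidation state.
Group 10 minus oxidation state 2 gives a d⁸ configuration.
Counting donor atoms: 2×acetylacetonate (bidentate) → 4 donors. Coordination number = 4.
A 4d d⁸ ion has a large crystal-field splitting; square planar leaves the high-energy d_{x²−y²} orbital empty and maximises CFSE.

square planar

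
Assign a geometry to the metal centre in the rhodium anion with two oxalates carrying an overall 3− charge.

Summing ligand charges against the −3 overall charge gives an oxidation state of +1 for rhodium.
Rh sits in group 9, so the d-electron count is 9 − 1 = 8.
Counting donor atoms: 2×oxalate (bidentate) → 4 donors. Coordination number = 4.
A 4d d⁸ ion has a large crystal-field splitting; square planar leaves the high-energy d_{x²−y²} orbital empty and maximises CFSE.

square planar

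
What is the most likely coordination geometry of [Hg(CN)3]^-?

trigonal planar

Ligand charges: each cyanide is −1. With an overall charge of −1 the mercury centre must be in the +2 oxidation state.
Mercury is a group-12 element; Hg(II) is therefore d¹⁰.
With 3 monodentate ligands the coordination number is 3.
Three ligands around a d¹⁰ centre minimise repulsion in a trigonal-planar arrangement.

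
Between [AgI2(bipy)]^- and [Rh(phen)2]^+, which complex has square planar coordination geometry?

[Rh(phen)2]^+

For [AgI2(bipy)]^-: Each iodide is −1; 2,2′-bipyridine is neutral; balancing the −1 overall charge requires Ag(I). Group 11 minus oxidation state 1 gives a d¹⁰ configuration. A d¹⁰ ion has no crystal-field stabilisation preference between square planar and tetrahedral, so four ligands adopt the sterically favoured tetrahedral geometry. → tetrahedral.
For [Rh(phen)2]^+: Summing ligand charges against the +1 overall charge gives an oxidation state of +1 for rhodium. Group 9 minus oxidation state 1 gives a d⁸ configuration. A 4d d⁸ ion has a large crystal-field splitting; square planar leaves the high-energy d_{x²−y²} orbital empty and maximises CFSE. → square planar.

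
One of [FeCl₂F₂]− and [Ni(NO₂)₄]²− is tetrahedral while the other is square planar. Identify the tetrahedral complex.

For [FeCl₂F₂]−: Each chloride is −1; each fluoride is −1; balancing the −1 overall charge requires Fe(III). Group 8 minus oxidation state 3 gives a d⁵ configuration. A high-spin d⁵ ion has zero CFSE in either geometry, so four ligands adopt the sterically favoured tetrahedral geometry. → tetrahedral.
For [Ni(NO₂)₄]²−: Summing ligand charges against the −2 overall charge gives an oxidation state of +2 for nickel. Ni sits in group 10, so the d-electron count is 10 − 2 = 8. Nitro (N-bound nitrite) is a strong-field ligand (high in the spectrochemical series). A 3d d⁸ ion with strong-field ligands gains enough CFSE to favour square planar over tetrahedral. → square planar.

[FeCl₂F₂]−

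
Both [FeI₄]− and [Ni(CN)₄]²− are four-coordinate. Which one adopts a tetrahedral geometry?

[FeI₄]−

For [FeI₄]−: Ligand charges: each iodide is −1. With an overall charge of −1 the iron centre must be in the +3 oxidation state. Iron is a group-8 element; Fe(III) is therefore d⁵. A high-spin d⁵ ion has zero CFSE in either geometry, so four ligands adopt the sterically favoured tetrahedral geometry. → tetrahedral.
For [Ni(CN)₄]²−: Ligand charges: each cyanide is −1. With an overall charge of −2 the nickel centre must be in the +2 oxidation state. Ni sits in group 10, so the d-electron count is 10 − 2 = 8. Cyanide is a strong-field ligand (high in the spectrochemical series). A 3d d⁸ ion with strong-field ligands gains enough CFSE to favour square planar over tetrahedral. → square planar.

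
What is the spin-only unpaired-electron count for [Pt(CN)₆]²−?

Summing ligand charges against the −2 overall charge gives an oxidation state of +4 for platinum.
Pt sits in group 10, so the d-electron count is 10 − 4 = 6.
The spin state decides the count: a 5d ion has a large Δₒ and is invariably low-spin.
An octahedral low-spin d⁶ ion is t₂g⁶e_g⁰, giving 0 unpaired electrons.

0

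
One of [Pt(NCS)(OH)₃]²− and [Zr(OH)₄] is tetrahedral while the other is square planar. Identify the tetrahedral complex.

For [Pt(NCS)(OH)₃]²−: Each isothiocyanate is −1; each hydroxide is −1; balancing the −2 overall charge requires Pt(II). Platinum is a group-10 element; Pt(II) is therefore d⁸. A 5d d⁸ ion has a large crystal-field splitting; square planar leaves the high-energy d_{x²−y²} orbital empty and maximises CFSE. → square planar.
For [Zr(OH)₄]: Each hydroxide is −1; balancing the 0 overall charge requires Zr(IV). Zirconium is a group-4 element; Zr(IV) is therefore d⁰. A d⁰ ion has no crystal-field stabilisation preference between square planar and tetrahedral, so four ligands adopt the sterically favoured tetrahedral geometry. → tetrahedral.

[Zr(OH)₄]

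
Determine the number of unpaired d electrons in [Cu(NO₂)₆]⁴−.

Ligand charges: each nitro (N-bound nitrite) is −1. With an overall charge of −4 the copper centre must be in the +2 oxidation state.
Group 11 minus oxidation state 2 gives a d⁹ configuration.
In an octahedral field the d⁹ configuration is t₂g⁶e_g³ (only one arrangement possible), giving 1 unpaired electron.

1 unpaired electron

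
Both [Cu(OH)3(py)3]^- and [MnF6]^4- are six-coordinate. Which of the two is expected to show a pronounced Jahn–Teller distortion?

[Cu(OH)3(py)3]^-: Summing ligand charges against the −1 overall charge gives an oxidation state of +2 for copper. Group 11 minus oxidation state 2 gives a d⁹ configuration. The t₂g⁶e_g³ configuration has an unevenly filled e_g set; the Jahn–Teller theorem predicts a tetragonal distortion (typically axial elongation) to lift the degeneracy.
[MnF6]^4-: Each fluoride is −1; balancing the −4 overall charge requires Mn(II). Mn sits in group 7, so the d-electron count is 7 − 2 = 5. Fluoride is a weak-field ligand for a first-row metal, so the complex is high-spin. The d⁵ configuration leaves the e_g set evenly filled (or empty) — no strong Jahn–Teller driving force.

[Cu(OH)3(py)3]^-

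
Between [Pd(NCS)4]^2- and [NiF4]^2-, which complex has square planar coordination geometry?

For [Pd(NCS)4]^2-: Summing ligand charges against the −2 overall charge gives an oxidation state of +2 for palladium. Group 10 minus oxidation state 2 gives a d⁸ configuration. A 4d d⁸ ion has a large crystal-field splitting; square planar leaves the high-energy d_{x²−y²} orbital empty and maximises CFSE. → square planar.
For [NiF4]^2-: Each fluoride is −1; balancing the −2 overall charge requires Ni(II). Nickel is a group-10 element; Ni(II) is therefore d⁸. Fluoride is a weak-field ligand. With weak-field ligands the CFSE gain from square planar is small, so a 3d d⁸ ion takes the sterically preferred tetrahedral geometry. → tetrahedral.

[Pd(NCS)4]^2-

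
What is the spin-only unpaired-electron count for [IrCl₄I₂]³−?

0 unpaired electrons

Each chloride is −1; each iodide is −1; balancing the −3 overall charge requires Ir(III).
Ir sits in group 9, so the d-electron count is 9 − 3 = 6.
The spin state decides the count: a 5d ion has a large Δₒ and is invariably low-spin.
An octahedral low-spin d⁶ ion is t₂g⁶e_g⁰, giving 0 unpaired electrons.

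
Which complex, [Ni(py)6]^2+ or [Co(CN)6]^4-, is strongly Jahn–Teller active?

[Co(CN)6]^4-

[Ni(py)6]^2+: Summing ligand charges against the +2 overall charge gives an oxidation state of +2 for nickel. Ni sits in group 10, so the d-electron count is 10 − 2 = 8. The d⁸ configuration leaves the e_g set evenly filled (or empty) — no strong Jahn–Teller driving force.
[Co(CN)6]^4-: Each cyanide is −1; balancing the −4 overall charge requires Co(II). Co sits in group 9, so the d-electron count is 9 − 2 = 7. Cyanide is a strong-field ligand (high in the spectrochemical series) for a first-row metal, so the complex is low-spin. The t₂g⁶e_g¹ (low-spin) configuration has an unevenly filled e_g set; the Jahn–Teller theorem predicts a tetragonal distortion (typically axial elongation) to lift the degeneracy.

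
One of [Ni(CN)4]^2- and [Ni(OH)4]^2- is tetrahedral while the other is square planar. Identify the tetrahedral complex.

[Ni(OH)4]^2-

For [Ni(CN)4]^2-: Ligand charges: each cyanide is −1. With an overall charge of −2 the nickel centre must be in the +2 oxidation state. Nickel is a group-10 element; Ni(II) is therefore d⁸. Cyanide is a strong-field ligand (high in the spectrochemical series). A 3d d⁸ ion with strong-field ligands gains enough CFSE to favour square planar over tetrahedral. → square planar.
For [Ni(OH)4]^2-: Ligand charges: each hydroxide is −1. With an overall charge of −2 the nickel centre must be in the +2 oxidation state. Ni sits in group 10, so the d-electron count is 10 − 2 = 8. Hydroxide is a weak-field ligand. With weak-field ligands the CFSE gain from square planar is small, so a 3d d⁸ ion takes the sterically preferred tetrahedral geometry. → tetrahedral.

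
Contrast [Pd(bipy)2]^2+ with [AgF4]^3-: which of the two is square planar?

[Pd(bipy)2]^2+

For [Pd(bipy)2]^2+: 2,2′-bipyridine is neutral; balancing the +2 overall charge requires Pd(II). Palladium is a group-10 element; Pd(II) is therefore d⁸. A 4d d⁸ ion has a large crystal-field splitting; square planar leaves the high-energy d_{x²−y²} orbital empty and maximises CFSE. → square planar.
For [AgF4]^3-: Each fluoride is −1; balancing the −3 overall charge requires Ag(I). Group 11 minus oxidation state 1 gives a d¹⁰ configuration. A d¹⁰ ion has no crystal-field stabilisation preference between square planar and tetrahedral, so four ligands adopt the sterically favoured tetrahedral geometry. → tetrahedral.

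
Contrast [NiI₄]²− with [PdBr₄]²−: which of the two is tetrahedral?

[NiI₄]²−

For [NiI₄]²−: Each iodide is −1; balancing the −2 overall charge requires Ni(II). Ni sits in group 10, so the d-electron count is 10 − 2 = 8. Iodide is a weak-field ligand. With weak-field ligands the CFSE gain from square planar is small, so a 3d d⁸ ion takes the sterically preferred tetrahedral geometry. → tetrahedral.
For [PdBr₄]²−: Ligand charges: each bromide is −1. With an overall charge of −2 the palladium centre must be in the +2 oxidation state. Pd sits in group 10, so the d-electron count is 10 − 2 = 8. A 4d d⁸ ion has a large crystal-field splitting; square planar leaves the high-energy d_{x²−y²} orbital empty and maximises CFSE. → square planar.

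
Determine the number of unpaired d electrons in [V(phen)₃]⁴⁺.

1

Summing ligand charges against the +4 overall charge gives an oxidation state of +4 for vanadium.
V sits in group 5, so the d-electron count is 5 − 4 = 1.
Counting donor atoms: 3×1,10-phenanthroline (bidentate) → 6 donors. Coordination number = 6.
In an octahedral field the d¹ configuration is t₂g¹e_g⁰ (only one arrangement possible), giving 1 unpaired electron.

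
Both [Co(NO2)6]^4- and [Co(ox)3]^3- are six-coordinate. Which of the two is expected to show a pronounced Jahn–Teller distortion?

[Co(NO2)6]^4-

[Co(NO2)6]^4-: Summing ligand charges against the −4 overall charge gives an oxidation state of +2 for cobalt. Co sits in group 9, so the d-electron count is 9 − 2 = 7. Nitro (N-bound nitrite) is a strong-field ligand (high in the spectrochemical series) for a first-row metal, so the complex is low-spin. The t₂g⁶e_g¹ (low-spin) configuration has an unevenly filled e_g set; the Jahn–Teller theorem predicts a tetragonal distortion (typically axial elongation) to lift the degeneracy.
[Co(ox)3]^3-: Summing ligand charges against the −3 overall charge gives an oxidation state of +3 for cobalt. Group 9 minus oxidation state 3 gives a d⁶ configuration. Co(III) has an exceptionally large octahedral splitting and is low-spin with essentially every ligand except fluoride. The d⁶ configuration leaves the e_g set evenly filled (or empty) — no strong Jahn–Teller driving force.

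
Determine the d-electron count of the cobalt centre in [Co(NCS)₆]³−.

Ligand charges: each isothiocyanate is −1. With an overall charge of −3 the cobalt centre must be in the +3 oxidation state.
Group 9 minus oxidation state 3 gives a d⁶ configuration.

d⁶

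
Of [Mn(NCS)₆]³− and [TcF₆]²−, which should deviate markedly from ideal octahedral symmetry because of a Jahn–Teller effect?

[Mn(NCS)₆]³−: Summing ligand charges against the −3 overall charge gives an oxidation state of +3 for manganese. Group 7 minus oxidation state 3 gives a d⁴ configuration. Isothiocyanate is a weak-field ligand for a first-row metal, so the complex is high-spin. The t₂g³e_g¹ (high-spin) configuration has an unevenly filled e_g set; the Jahn–Teller theorem predicts a tetragonal distortion (typically axial elongation) to lift the degeneracy.
[TcF₆]²−: Summing ligand charges against the −2 overall charge gives an oxidation state of +4 for technetium. Tc sits in group 7, so the d-electron count is 7 − 4 = 3. The d³ configuration leaves the e_g set evenly filled (or empty) — no strong Jahn–Teller driving force.

[Mn(NCS)₆]³−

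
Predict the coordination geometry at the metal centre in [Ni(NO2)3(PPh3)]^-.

Each nitro (N-bound nitrite) is −1; triphenylphosphine is neutral; balancing the −1 overall charge requires Ni(II).
Ni sits in group 10, so the d-electron count is 10 − 2 = 8.
Coordination number: 4.
Nitro (N-bound nitrite) and triphenylphosphine are strong-field ligands (high in the spectrochemical series).
A 3d d⁸ ion with strong-field ligands gains enough CFSE to favour square planar over tetrahedral.

square planar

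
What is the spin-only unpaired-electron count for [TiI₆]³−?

Summing ligand charges against the −3 overall charge gives an oxidation state of +3 for titanium.
Ti sits in group 4, so the d-electron count is 4 − 3 = 1.
In an octahedral field the d¹ configuration is t₂g¹e_g⁰ (only one arrangement possible), giving 1 unpaired electron.

1 unpaired electron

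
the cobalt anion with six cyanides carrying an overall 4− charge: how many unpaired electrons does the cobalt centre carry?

Summing ligand charges against the −4 overall charge gives an oxidation state of +2 for cobalt.
Cobalt is a group-9 element; Co(II) is therefore d⁷.
The spin state decides the count: Cyanide is a strong-field ligand (high in the spectrochemical series) for a first-row metal, so the complex is low-spin.
An octahedral low-spin d⁷ ion is t₂g⁶e_g¹, giving 1 unpaired electron.

1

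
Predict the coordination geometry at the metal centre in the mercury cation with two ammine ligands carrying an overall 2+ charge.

Ligand charges: ammonia is neutral. With an overall charge of +2 the mercury centre must be in the +2 oxidation state.
Group 12 minus oxidation state 2 gives a d¹⁰ configuration.
With 2 monodentate ligands the coordination number is 2.
A d¹⁰ ion with only two ligands adopts a linear arrangement (sp hybridisation; no CFSE preference).

linear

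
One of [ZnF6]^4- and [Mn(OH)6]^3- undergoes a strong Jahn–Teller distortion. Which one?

[Mn(OH)6]^3-

[ZnF6]^4-: Ligand charges: each fluoride is −1. With an overall charge of −4 the zinc centre must be in the +2 oxidation state. Zinc is a group-12 element; Zn(II) is therefore d¹⁰. The d¹⁰ configuration leaves the e_g set evenly filled (or empty) — no strong Jahn–Teller driving force.
[Mn(OH)6]^3-: Each hydroxide is −1; balancing the −3 overall charge requires Mn(III). Manganese is a group-7 element; Mn(III) is therefore d⁴. Hydroxide is a weak-field ligand for a first-row metal, so the complex is high-spin. The t₂g³e_g¹ (high-spin) configuration has an unevenly filled e_g set; the Jahn–Teller theorem predicts a tetragonal distortion (typically axial elongation) to lift the degeneracy.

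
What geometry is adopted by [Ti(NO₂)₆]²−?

Each nitro (N-bound nitrite) is −1; balancing the −2 overall charge requires Ti(IV).
Ti sits in group 4, so the d-electron count is 4 − 4 = 0.
With 6 monodentate ligands the coordination number is 6.
Six donors around a single metal centre give an octahedral coordination sphere.

octahedral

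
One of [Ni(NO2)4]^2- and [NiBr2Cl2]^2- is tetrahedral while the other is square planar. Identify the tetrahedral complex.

[NiBr2Cl2]^2-

For [Ni(NO2)4]^2-: Ligand charges: each nitro (N-bound nitrite) is −1. With an overall charge of −2 the nickel centre must be in the +2 oxidation state. Group 10 minus oxidation state 2 gives a d⁸ configuration. Nitro (N-bound nitrite) is a strong-field ligand (high in the spectrochemical series). A 3d d⁸ ion with strong-field ligands gains enough CFSE to favour square planar over tetrahedral. → square planar.
For [NiBr2Cl2]^2-: Each bromide is −1; each chloride is −1; balancing the −2 overall charge requires Ni(II). Group 10 minus oxidation state 2 gives a d⁸ configuration. Bromide and chloride are weak-field ligands. With weak-field ligands the CFSE gain from square planar is small, so a 3d d⁸ ion takes the sterically preferred tetrahedral geometry. → tetrahedral.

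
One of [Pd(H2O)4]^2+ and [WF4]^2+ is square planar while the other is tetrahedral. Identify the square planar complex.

For [Pd(H2O)4]^2+: Ligand charges: water is neutral. With an overall charge of +2 the palladium centre must be in the +2 oxidation state. Palladium is a group-10 element; Pd(II) is therefore d⁸. A 4d d⁸ ion has a large crystal-field splitting; square planar leaves the high-energy d_{x²−y²} orbital empty and maximises CFSE. → square planar.
For [WF4]^2+: Each fluoride is −1; balancing the +2 overall charge requires W(VI). W sits in group 6, so the d-electron count is 6 − 6 = 0. A d⁰ ion has no crystal-field stabilisation preference between square planar and tetrahedral, so four ligands adopt the sterically favoured tetrahedral geometry. → tetrahedral.

[Pd(H2O)4]^2+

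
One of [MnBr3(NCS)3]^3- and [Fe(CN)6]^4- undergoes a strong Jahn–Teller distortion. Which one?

[MnBr3(NCS)3]^3-: Summing ligand charges against the −3 overall charge gives an oxidation state of +3 for manganese. Manganese is a group-7 element; Mn(III) is therefore d⁴. Bromide and isothiocyanate are weak-field ligands for a first-row metal, so the complex is high-spin. The t₂g³e_g¹ (high-spin) configuration has an unevenly filled e_g set; the Jahn–Teller theorem predicts a tetragonal distortion (typically axial elongation) to lift the degeneracy.
[Fe(CN)6]^4-: Summing ligand charges against the −4 overall charge gives an oxidation state of +2 for iron. Iron is a group-8 element; Fe(II) is therefore d⁶. Cyanide is a strong-field ligand (high in the spectrochemical series) for a first-row metal, so the complex is low-spin. The d⁶ configuration leaves the e_g set evenly filled (or empty) — no strong Jahn–Teller driving force.

[MnBr3(NCS)3]^3-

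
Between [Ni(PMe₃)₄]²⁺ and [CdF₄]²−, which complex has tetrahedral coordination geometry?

[CdF₄]²−

For [Ni(PMe₃)₄]²⁺: Summing ligand charges against the +2 overall charge gives an oxidation state of +2 for nickel. Nickel is a group-10 element; Ni(II) is therefore d⁸. Trimethylphosphine is a strong-field ligand (high in the spectrochemical series). A 3d d⁸ ion with strong-field ligands gains enough CFSE to favour square planar over tetrahedral. → square planar.
For [CdF₄]²−: Each fluoride is −1; balancing the −2 overall charge requires Cd(II). Cd sits in group 12, so the d-electron count is 12 − 2 = 10. A d¹⁰ ion has no crystal-field stabilisation preference between square planar and tetrahedral, so four ligands adopt the sterically favoured tetrahedral geometry. → tetrahedral.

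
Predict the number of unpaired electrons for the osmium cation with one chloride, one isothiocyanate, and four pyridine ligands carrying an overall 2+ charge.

Ligand charges: each chloride is −1; each isothiocyanate is −1; pyridine is neutral. With an overall charge of +2 the osmium centre must be in the +4 oxidation state.
Osmium is a group-8 element; Os(IV) is therefore d⁴.
The spin state decides the count: a 5d ion has a large Δₒ and is invariably low-spin.
An octahedral low-spin d⁴ ion is t₂g⁴e_g⁰, giving 2 unpaired electrons.

2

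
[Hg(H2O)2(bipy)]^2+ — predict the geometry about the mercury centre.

Water is neutral; 2,2′-bipyridine is neutral; balancing the +2 overall charge requires Hg(II).
Group 12 minus oxidation state 2 gives a d¹⁰ configuration.
Counting donor atoms: 2×water (monodentate) → 2 donors; 1×2,2′-bipyridine (bidentate) → 2 donors. Coordination number = 4.
A d¹⁰ ion has no crystal-field stabilisation preference between square planar and tetrahedral, so four ligands adopt the sterically favoured tetrahedral geometry.

tetrahedral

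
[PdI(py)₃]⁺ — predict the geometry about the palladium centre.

Ligand charges: each iodide is −1; pyridine is neutral. With an overall charge of +1 the palladium centre must be in the +2 oxidation state.
Palladium is a group-10 element; Pd(II) is therefore d⁸.
Coordination number: 4.
A 4d d⁸ ion has a large crystal-field splitting; square planar leaves the high-energy d_{x²−y²} orbital empty and maximises CFSE.

square planar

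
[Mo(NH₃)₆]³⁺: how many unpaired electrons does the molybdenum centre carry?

3 unpaired electrons

Summing ligand charges against the +3 overall charge gives an oxidation state of +3 for molybdenum.
Mo sits in group 6, so the d-electron count is 6 − 3 = 3.
In an octahedral field the d³ configuration is t₂g³e_g⁰ (only one arrangement possible), giving 3 unpaired electrons.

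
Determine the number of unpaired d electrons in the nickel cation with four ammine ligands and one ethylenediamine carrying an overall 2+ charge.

2

Ammonia is neutral; ethylenediamine is neutral; balancing the +2 overall charge requires Ni(II).
Ni sits in group 10, so the d-electron count is 10 − 2 = 8.
Counting donor atoms: 4×ammonia (monodentate) → 4 donors; 1×ethylenediamine (bidentate) → 2 donors. Coordination number = 6.
In an octahedral field the d⁸ configuration is t₂g⁶e_g² (only one arrangement possible), giving 2 unpaired electrons.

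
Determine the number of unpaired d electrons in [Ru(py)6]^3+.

Summing ligand charges against the +3 overall charge gives an oxidation state of +3 for ruthenium.
Group 8 minus oxidation state 3 gives a d⁵ configuration.
The spin state decides the count: a 4d ion has a large Δₒ and is invariably low-spin.
An octahedral low-spin d⁵ ion is t₂g⁵e_g⁰, giving 1 unpaired electron.

1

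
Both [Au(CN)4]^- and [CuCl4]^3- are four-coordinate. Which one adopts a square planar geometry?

For [Au(CN)4]^-: Ligand charges: each cyanide is −1. With an overall charge of −1 the gold centre must be in the +3 oxidation state. Au sits in group 11, so the d-electron count is 11 − 3 = 8. A 5d d⁸ ion has a large crystal-field splitting; square planar leaves the high-energy d_{x²−y²} orbital empty and maximises CFSE. → square planar.
For [CuCl4]^3-: Summing ligand charges against the −3 overall charge gives an oxidation state of +1 for copper. Cu sits in group 11, so the d-electron count is 11 − 1 = 10. A d¹⁰ ion has no crystal-field stabilisation preference between square planar and tetrahedral, so four ligands adopt the sterically favoured tetrahedral geometry. → tetrahedral.

[Au(CN)4]^-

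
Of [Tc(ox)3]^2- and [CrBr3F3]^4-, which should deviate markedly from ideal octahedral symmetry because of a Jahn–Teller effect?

[Tc(ox)3]^2-: Summing ligand charges against the −2 overall charge gives an oxidation state of +4 for technetium. Technetium is a group-7 element; Tc(IV) is therefore d³. The d³ configuration leaves the e_g set evenly filled (or empty) — no strong Jahn–Teller driving force.
[CrBr3F3]^4-: Summing ligand charges against the −4 overall charge gives an oxidation state of +2 for chromium. Cr sits in group 6, so the d-electron count is 6 − 2 = 4. Bromide and fluoride are weak-field ligands for a first-row metal, so the complex is high-spin. The t₂g³e_g¹ (high-spin) configuration has an unevenly filled e_g set; the Jahn–Teller theorem predicts a tetragonal distortion (typically axial elongation) to lift the degeneracy.

[CrBr3F3]^4-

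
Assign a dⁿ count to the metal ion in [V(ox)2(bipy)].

Ligand charges: each oxalate is −2; 2,2′-bipyridine is neutral. With an overall charge of 0 the vanadium centre must be in the +4 oxidation state.
Group 5 minus oxidation state 4 gives a d¹ configuration.

d1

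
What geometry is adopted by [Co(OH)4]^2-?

Ligand charges: each hydroxide is −1. With an overall charge of −2 the cobalt centre must be in the +2 oxidation state.
Cobalt is a group-9 element; Co(II) is therefore d⁷.
Coordination number: 4.
Hydroxide is a weak-field ligand.
For a high-spin 3d d⁷ ion with weak-field ligands the small Δₜ gives little square-planar CFSE advantage, so four ligands adopt the sterically favoured tetrahedral geometry.

tetrahedral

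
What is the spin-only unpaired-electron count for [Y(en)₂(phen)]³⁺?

0

Summing ligand charges against the +3 overall charge gives an oxidation state of +3 for yttrium.
Yttrium is a group-3 element; Y(III) is therefore d⁰.
Counting donor atoms: 2×ethylenediamine (bidentate) → 4 donors; 1×1,10-phenanthroline (bidentate) → 2 donors. Coordination number = 6.
In an octahedral field the d⁰ configuration is t₂g⁰e_g⁰, giving 0 unpaired electrons.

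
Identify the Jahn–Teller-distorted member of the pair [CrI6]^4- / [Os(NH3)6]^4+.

[CrI6]^4-

[CrI6]^4-: Ligand charges: each iodide is −1. With an overall charge of −4 the chromium centre must be in the +2 oxidation state. Cr sits in group 6, so the d-electron count is 6 − 2 = 4. Iodide is a weak-field ligand for a first-row metal, so the complex is high-spin. The t₂g³e_g¹ (high-spin) configuration has an unevenly filled e_g set; the Jahn–Teller theorem predicts a tetragonal distortion (typically axial elongation) to lift the degeneracy.
[Os(NH3)6]^4+: Ligand charges: ammonia is neutral. With an overall charge of +4 the osmium centre must be in the +4 oxidation state. Osmium is a group-8 element; Os(IV) is therefore d⁴. A 5d ion has a large Δₒ and is invariably low-spin. The d⁴ configuration leaves the e_g set evenly filled (or empty) — no strong Jahn–Teller driving force.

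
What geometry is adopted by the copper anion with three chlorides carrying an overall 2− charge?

trigonal planar

Ligand charges: each chloride is −1. With an overall charge of −2 the copper centre must be in the +1 oxidation state.
Copper is a group-11 element; Cu(I) is therefore d¹⁰.
Coordination number: 3.
Three ligands around a d¹⁰ centre minimise repulsion in a trigonal-planar arrangement.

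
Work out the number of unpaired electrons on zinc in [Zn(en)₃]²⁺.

Ligand charges: ethylenediamine is neutral. With an overall charge of +2 the zinc centre must be in the +2 oxidation state.
Zinc is a group-12 element; Zn(II) is therefore d¹⁰.
Counting donor atoms: 3×ethylenediamine (bidentate) → 6 donors. Coordination number = 6.
In an octahedral field the d¹⁰ configuration is t₂g⁶e_g⁴, giving 0 unpaired electrons.

0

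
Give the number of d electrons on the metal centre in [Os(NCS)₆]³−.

d5

Ligand charges: each isothiocyanate is −1. With an overall charge of −3 the osmium centre must be in the +3 oxidation state.
Group 8 minus oxidation state 3 gives a d⁵ configuration.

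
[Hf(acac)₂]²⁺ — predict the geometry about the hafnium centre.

tetrahedral

Summing ligand charges against the +2 overall charge gives an oxidation state of +4 for hafnium.
Group 4 minus oxidation state 4 gives a d⁰ configuration.
Counting donor atoms: 2×acetylacetonate (bidentate) → 4 donors. Coordination number = 4.
A d⁰ ion has no crystal-field stabilisation preference between square planar and tetrahedral, so four ligands adopt the sterically favoured tetrahedral geometry.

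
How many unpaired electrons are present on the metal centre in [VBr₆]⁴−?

3

Summing ligand charges against the −4 overall charge gives an oxidation state of +2 for vanadium.
V sits in group 5, so the d-electron count is 5 − 2 = 3.
In an octahedral field the d³ configuration is t₂g³e_g⁰ (only one arrangement possible), giving 3 unpaired electrons.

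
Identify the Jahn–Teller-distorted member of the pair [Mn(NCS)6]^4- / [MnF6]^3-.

[MnF6]^3-

[Mn(NCS)6]^4-: Summing ligand charges against the −4 overall charge gives an oxidation state of +2 for manganese. Group 7 minus oxidation state 2 gives a d⁵ configuration. Isothiocyanate is a weak-field ligand for a first-row metal, so the complex is high-spin. The d⁵ configuration leaves the e_g set evenly filled (or empty) — no strong Jahn–Teller driving force.
[MnF6]^3-: Ligand charges: each fluoride is −1. With an overall charge of −3 the manganese centre must be in the +3 oxidation state. Mn sits in group 7, so the d-electron count is 7 − 3 = 4. Fluoride is a weak-field ligand for a first-row metal, so the complex is high-spin. The t₂g³e_g¹ (high-spin) configuration has an unevenly filled e_g set; the Jahn–Teller theorem predicts a tetragonal distortion (typically axial elongation) to lift the degeneracy.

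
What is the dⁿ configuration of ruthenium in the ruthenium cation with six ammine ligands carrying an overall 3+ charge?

d⁵

Ligand charges: ammonia is neutral. With an overall charge of +3 the ruthenium centre must be in the +3 oxidation state.
Ru sits in group 8, so the d-electron count is 8 − 3 = 5.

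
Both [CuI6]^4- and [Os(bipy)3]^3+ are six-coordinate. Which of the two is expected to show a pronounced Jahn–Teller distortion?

[CuI6]^4-: Summing ligand charges against the −4 overall charge gives an oxidation state of +2 for copper. Copper is a group-11 element; Cu(II) is therefore d⁹. The t₂g⁶e_g³ configuration has an unevenly filled e_g set; the Jahn–Teller theorem predicts a tetragonal distortion (typically axial elongation) to lift the degeneracy.
[Os(bipy)3]^3+: Ligand charges: 2,2′-bipyridine is neutral. With an overall charge of +3 the osmium centre must be in the +3 oxidation state. Os sits in group 8, so the d-electron count is 8 − 3 = 5. A 5d ion has a large Δₒ and is invariably low-spin. The d⁵ configuration leaves the e_g set evenly filled (or empty) — no strong Jahn–Teller driving force.

[CuI6]^4-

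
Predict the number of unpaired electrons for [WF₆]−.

Ligand charges: each fluoride is −1. With an overall charge of −1 the tungsten centre must be in the +5 oxidation state.
Tungsten is a group-6 element; W(V) is therefore d¹.
In an octahedral field the d¹ configuration is t₂g¹e_g⁰ (only one arrangement possible), giving 1 unpaired electron.

1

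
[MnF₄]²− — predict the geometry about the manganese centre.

Each fluoride is −1; balancing the −2 overall charge requires Mn(II).
Group 7 minus oxidation state 2 gives a d⁵ configuration.
Coordination number: 4.
Fluoride is a weak-field ligand.
A high-spin d⁵ ion has zero CFSE in either geometry, so four ligands adopt the sterically favoured tetrahedral geometry.

tetrahedral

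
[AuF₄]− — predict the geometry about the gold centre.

Ligand charges: each fluoride is −1. With an overall charge of −1 the gold centre must be in the +3 oxidation state.
Au sits in group 11, so the d-electron count is 11 − 3 = 8.
Coordination number: 4.
A 5d d⁸ ion has a large crystal-field splitting; square planar leaves the high-energy d_{x²−y²} orbital empty and maximises CFSE.

square planar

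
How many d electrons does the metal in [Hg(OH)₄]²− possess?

d¹⁰

Each hydroxide is −1; balancing the −2 overall charge requires Hg(II).
Group 12 minus oxidation state 2 gives a d¹⁰ configuration.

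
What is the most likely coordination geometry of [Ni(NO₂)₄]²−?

square planar

Summing ligand charges against the −2 overall charge gives an oxidation state of +2 for nickel.
Group 10 minus oxidation state 2 gives a d⁸ configuration.
With 4 monodentate ligands the coordination number is 4.
Nitro (N-bound nitrite) is a strong-field ligand (high in the spectrochemical series).
A 3d d⁸ ion with strong-field ligands gains enough CFSE to favour square planar over tetrahedral.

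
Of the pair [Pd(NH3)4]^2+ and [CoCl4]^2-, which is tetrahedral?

For [Pd(NH3)4]^2+: Summing ligand charges against the +2 overall charge gives an oxidation state of +2 for palladium. Palladium is a group-10 element; Pd(II) is therefore d⁸. A 4d d⁸ ion has a large crystal-field splitting; square planar leaves the high-energy d_{x²−y²} orbital empty and maximises CFSE. → square planar.
For [CoCl4]^2-: Summing ligand charges against the −2 overall charge gives an oxidation state of +2 for cobalt. Cobalt is a group-9 element; Co(II) is therefore d⁷. For a high-spin 3d d⁷ ion with weak-field ligands the small Δₜ gives little square-planar CFSE advantage, so four ligands adopt the sterically favoured tetrahedral geometry. → tetrahedral.

[CoCl4]^2-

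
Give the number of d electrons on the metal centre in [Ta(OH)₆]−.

d⁰

Each hydroxide is −1; balancing the −1 overall charge requires Ta(V).
Group 5 minus oxidation state 5 gives a d⁰ configuration.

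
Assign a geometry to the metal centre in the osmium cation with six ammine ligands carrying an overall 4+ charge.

octahedral

Ligand charges: ammonia is neutral. With an overall charge of +4 the osmium centre must be in the +4 oxidation state.
Osmium is a group-8 element; Os(IV) is therefore d⁴.
With 6 monodentate ligands the coordination number is 6.
Six donors around a single metal centre give an octahedral coordination sphere.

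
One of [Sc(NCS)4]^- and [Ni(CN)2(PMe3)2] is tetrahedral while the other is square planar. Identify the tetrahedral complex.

For [Sc(NCS)4]^-: Each isothiocyanate is −1; balancing the −1 overall charge requires Sc(III). Sc sits in group 3, so the d-electron count is 3 − 3 = 0. A d⁰ ion has no crystal-field stabilisation preference between square planar and tetrahedral, so four ligands adopt the sterically favoured tetrahedral geometry. → tetrahedral.
For [Ni(CN)2(PMe3)2]: Ligand charges: each cyanide is −1; trimethylphosphine is neutral. With an overall charge of 0 the nickel centre must be in the +2 oxidation state. Ni sits in group 10, so the d-electron count is 10 − 2 = 8. Cyanide and trimethylphosphine are strong-field ligands (high in the spectrochemical series). A 3d d⁸ ion with strong-field ligands gains enough CFSE to favour square planar over tetrahedral. → square planar.

[Sc(NCS)4]^-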